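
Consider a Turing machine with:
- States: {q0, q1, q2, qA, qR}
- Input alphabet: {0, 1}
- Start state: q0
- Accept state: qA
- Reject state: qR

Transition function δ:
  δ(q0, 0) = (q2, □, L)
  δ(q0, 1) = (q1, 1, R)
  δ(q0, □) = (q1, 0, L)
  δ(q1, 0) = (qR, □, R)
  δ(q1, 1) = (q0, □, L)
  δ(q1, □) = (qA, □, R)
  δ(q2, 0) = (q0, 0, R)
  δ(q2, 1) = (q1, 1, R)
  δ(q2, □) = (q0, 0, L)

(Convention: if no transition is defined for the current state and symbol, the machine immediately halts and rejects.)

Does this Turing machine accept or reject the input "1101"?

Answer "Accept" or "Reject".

Execution trace:
Initial: [q0]1101
Step 1: δ(q0, 1) = (q1, 1, R) → 1[q1]101
Step 2: δ(q1, 1) = (q0, □, L) → [q0]1□01
Step 3: δ(q0, 1) = (q1, 1, R) → 1[q1]□01
Step 4: δ(q1, □) = (qA, □, R) → 1□[qA]01

The machine reaches the accept state qA and halts.

Answer: Accept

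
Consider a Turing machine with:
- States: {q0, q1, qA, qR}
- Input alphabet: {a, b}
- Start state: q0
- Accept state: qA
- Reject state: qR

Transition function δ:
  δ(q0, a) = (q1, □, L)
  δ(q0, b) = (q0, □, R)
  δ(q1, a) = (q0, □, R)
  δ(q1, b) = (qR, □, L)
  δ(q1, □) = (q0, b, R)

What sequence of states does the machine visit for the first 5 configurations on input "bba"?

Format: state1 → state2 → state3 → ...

Execution trace:
Initial: [q0]bba
Step 1: δ(q0, b) = (q0, □, R) → □[q0]ba
Step 2: δ(q0, b) = (q0, □, R) → □□[q0]a
Step 3: δ(q0, a) = (q1, □, L) → □[q1]□□
Step 4: δ(q1, □) = (q0, b, R) → □b[q0]□

No transition is defined for δ(q0, □). By convention the machine halts and rejects.

State sequence: q0 → q0 → q0 → q1 → q0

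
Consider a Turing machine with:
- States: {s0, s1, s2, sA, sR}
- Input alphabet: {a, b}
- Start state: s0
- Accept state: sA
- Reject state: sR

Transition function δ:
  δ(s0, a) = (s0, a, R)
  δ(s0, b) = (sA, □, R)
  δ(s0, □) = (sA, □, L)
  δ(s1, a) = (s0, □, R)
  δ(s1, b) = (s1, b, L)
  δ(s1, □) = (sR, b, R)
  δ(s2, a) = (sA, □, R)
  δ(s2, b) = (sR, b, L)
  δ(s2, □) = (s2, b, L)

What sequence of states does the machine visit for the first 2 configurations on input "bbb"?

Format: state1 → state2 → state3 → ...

Execution trace:
Initial: [s0]bbb
Step 1: δ(s0, b) = (sA, □, R) → □[sA]bb

The machine reaches the accept state sA and halts.

State sequence: s0 → sA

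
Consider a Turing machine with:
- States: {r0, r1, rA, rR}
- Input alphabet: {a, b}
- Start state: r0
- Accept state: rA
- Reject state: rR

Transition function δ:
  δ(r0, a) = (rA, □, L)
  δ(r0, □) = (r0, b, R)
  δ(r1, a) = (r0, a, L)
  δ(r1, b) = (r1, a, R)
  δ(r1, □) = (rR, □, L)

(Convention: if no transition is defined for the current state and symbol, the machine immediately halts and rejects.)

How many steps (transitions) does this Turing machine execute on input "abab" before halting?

Execution trace:
Initial: [r0]abab
Step 1: δ(r0, a) = (rA, □, L) → [rA]□□bab

The machine reaches the accept state rA and halts.

The machine executed 1 step before halting.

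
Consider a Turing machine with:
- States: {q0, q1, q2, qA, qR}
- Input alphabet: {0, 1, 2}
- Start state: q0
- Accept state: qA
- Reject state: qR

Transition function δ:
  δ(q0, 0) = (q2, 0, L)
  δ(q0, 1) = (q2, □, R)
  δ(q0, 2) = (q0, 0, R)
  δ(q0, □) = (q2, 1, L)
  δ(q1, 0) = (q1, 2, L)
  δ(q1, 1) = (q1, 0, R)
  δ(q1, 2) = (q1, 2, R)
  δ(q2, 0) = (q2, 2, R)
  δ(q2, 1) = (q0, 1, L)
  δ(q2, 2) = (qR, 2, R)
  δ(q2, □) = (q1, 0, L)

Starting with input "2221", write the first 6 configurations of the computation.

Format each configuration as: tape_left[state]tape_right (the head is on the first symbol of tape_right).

Transitions applied:
Step 1: δ(q0, 2) = (q0, 0, R)
Step 2: δ(q0, 2) = (q0, 0, R)
Step 3: δ(q0, 2) = (q0, 0, R)
Step 4: δ(q0, 1) = (q2, □, R)
Step 5: δ(q2, □) = (q1, 0, L)

The first 6 configurations are:
[q0]2221 ⊢ 0[q0]221 ⊢ 00[q0]21 ⊢ 000[q0]1 ⊢ 000□[q2]□ ⊢ 000[q1]□0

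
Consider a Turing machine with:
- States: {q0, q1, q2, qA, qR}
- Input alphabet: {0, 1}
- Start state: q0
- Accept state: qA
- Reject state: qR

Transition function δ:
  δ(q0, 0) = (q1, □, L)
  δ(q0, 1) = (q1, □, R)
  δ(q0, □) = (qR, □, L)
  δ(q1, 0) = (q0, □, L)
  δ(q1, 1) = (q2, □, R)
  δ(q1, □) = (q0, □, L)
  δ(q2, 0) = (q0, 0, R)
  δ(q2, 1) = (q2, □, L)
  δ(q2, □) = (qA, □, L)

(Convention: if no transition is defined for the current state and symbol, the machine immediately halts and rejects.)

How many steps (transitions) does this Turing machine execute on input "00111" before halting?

Execution trace:
Initial: [q0]00111
Step 1: δ(q0, 0) = (q1, □, L) → [q1]□□0111
Step 2: δ(q1, □) = (q0, □, L) → [q0]□□□0111
Step 3: δ(q0, □) = (qR, □, L) → [qR]□□□□0111

The machine reaches the reject state qR and halts.

The machine executed 3 steps before halting.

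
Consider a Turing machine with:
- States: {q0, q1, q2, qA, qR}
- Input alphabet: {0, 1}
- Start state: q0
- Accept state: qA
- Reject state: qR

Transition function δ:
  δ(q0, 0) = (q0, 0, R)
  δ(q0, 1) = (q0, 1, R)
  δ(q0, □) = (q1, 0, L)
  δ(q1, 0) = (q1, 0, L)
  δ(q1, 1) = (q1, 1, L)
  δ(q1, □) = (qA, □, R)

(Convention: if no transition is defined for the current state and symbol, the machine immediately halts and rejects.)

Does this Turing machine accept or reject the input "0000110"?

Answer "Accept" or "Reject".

Execution trace:
Initial: [q0]0000110
Step 1: δ(q0, 0) = (q0, 0, R) → 0[q0]000110
Step 2: δ(q0, 0) = (q0, 0, R) → 00[q0]00110
Step 3: δ(q0, 0) = (q0, 0, R) → 000[q0]0110
Step 4: δ(q0, 0) = (q0, 0, R) → 0000[q0]110
Step 5: δ(q0, 1) = (q0, 1, R) → 00001[q0]10
Step 6: δ(q0, 1) = (q0, 1, R) → 000011[q0]0
Step 7: δ(q0, 0) = (q0, 0, R) → 0000110[q0]□
Step 8: δ(q0, □) = (q1, 0, L) → 000011[q1]00
Step 9: δ(q1, 0) = (q1, 0, L) → 00001[q1]100
Step 10: δ(q1, 1) = (q1, 1, L) → 0000[q1]1100
Step 11: δ(q1, 1) = (q1, 1, L) → 000[q1]01100
Step 12: δ(q1, 0) = (q1, 0, L) → 00[q1]001100
Step 13: δ(q1, 0) = (q1, 0, L) → 0[q1]0001100
Step 14: δ(q1, 0) = (q1, 0, L) → [q1]00001100
Step 15: δ(q1, 0) = (q1, 0, L) → [q1]□00001100
Step 16: δ(q1, □) = (qA, □, R) → □[qA]00001100

The machine reaches the accept state qA and halts.

Answer: Accept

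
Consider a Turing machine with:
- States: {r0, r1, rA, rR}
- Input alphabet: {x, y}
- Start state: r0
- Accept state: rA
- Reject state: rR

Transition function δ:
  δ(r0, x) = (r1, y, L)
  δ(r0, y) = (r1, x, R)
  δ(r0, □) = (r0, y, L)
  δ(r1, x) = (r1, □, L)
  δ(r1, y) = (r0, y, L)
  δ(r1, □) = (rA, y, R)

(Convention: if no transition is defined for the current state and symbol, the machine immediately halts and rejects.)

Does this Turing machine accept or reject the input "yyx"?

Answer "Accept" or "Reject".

Execution trace:
Initial: [r0]yyx
Step 1: δ(r0, y) = (r1, x, R) → x[r1]yx
Step 2: δ(r1, y) = (r0, y, L) → [r0]xyx
Step 3: δ(r0, x) = (r1, y, L) → [r1]□yyx
Step 4: δ(r1, □) = (rA, y, R) → y[rA]yyx

The machine reaches the accept state rA and halts.

Answer: Accept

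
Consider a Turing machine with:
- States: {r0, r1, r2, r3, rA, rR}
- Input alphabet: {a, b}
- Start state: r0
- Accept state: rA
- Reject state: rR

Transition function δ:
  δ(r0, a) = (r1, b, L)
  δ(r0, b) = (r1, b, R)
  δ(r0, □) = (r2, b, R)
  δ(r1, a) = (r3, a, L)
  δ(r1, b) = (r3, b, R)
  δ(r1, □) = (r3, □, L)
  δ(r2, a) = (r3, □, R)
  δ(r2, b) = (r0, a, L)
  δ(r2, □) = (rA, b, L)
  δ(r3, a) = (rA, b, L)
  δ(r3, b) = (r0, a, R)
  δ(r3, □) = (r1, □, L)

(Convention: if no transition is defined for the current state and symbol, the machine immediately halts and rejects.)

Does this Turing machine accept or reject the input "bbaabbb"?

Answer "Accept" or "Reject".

Execution trace:
Initial: [r0]bbaabbb
Step 1: δ(r0, b) = (r1, b, R) → b[r1]baabbb
Step 2: δ(r1, b) = (r3, b, R) → bb[r3]aabbb
Step 3: δ(r3, a) = (rA, b, L) → b[rA]bbabbb

The machine reaches the accept state rA and halts.

Answer: Accept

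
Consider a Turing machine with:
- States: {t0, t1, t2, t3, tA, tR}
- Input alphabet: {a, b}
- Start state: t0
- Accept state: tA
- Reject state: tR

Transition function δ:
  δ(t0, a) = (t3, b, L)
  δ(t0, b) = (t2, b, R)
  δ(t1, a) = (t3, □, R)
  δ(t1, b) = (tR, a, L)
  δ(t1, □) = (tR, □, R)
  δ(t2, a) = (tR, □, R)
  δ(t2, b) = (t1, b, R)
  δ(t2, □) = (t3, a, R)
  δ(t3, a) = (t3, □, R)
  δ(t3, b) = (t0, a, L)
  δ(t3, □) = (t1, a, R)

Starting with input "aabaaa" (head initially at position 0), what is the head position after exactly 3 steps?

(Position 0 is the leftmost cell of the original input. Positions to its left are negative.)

Execution trace (head position shown):
Step 0: [t0]aabaaa  (head at position 0)
Step 1: move left → [t3]□babaaa  (head at position -1)
Step 2: move right → a[t1]babaaa  (head at position 0)
Step 3: move left → [tR]aaabaaa  (head at position -1)

After 3 steps, the head is at position -1.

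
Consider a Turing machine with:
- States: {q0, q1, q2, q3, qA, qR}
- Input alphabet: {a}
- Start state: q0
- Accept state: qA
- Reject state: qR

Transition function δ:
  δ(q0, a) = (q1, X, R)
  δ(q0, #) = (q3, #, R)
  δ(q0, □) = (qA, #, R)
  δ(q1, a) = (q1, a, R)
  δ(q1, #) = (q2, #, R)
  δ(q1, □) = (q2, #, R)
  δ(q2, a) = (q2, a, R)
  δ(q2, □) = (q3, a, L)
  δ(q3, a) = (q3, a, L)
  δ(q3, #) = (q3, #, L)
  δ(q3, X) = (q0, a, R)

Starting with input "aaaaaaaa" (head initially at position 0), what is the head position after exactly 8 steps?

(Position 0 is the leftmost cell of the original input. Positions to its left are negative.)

Execution trace (head position shown):
Step 0: [q0]aaaaaaaa  (head at position 0)
Step 1: move right → X[q1]aaaaaaa  (head at position 1)
Step 2: move right → Xa[q1]aaaaaa  (head at position 2)
Step 3: move right → Xaa[q1]aaaaa  (head at position 3)
Step 4: move right → Xaaa[q1]aaaa  (head at position 4)
Step 5: move right → Xaaaa[q1]aaa  (head at position 5)
Step 6: move right → Xaaaaa[q1]aa  (head at position 6)
Step 7: move right → Xaaaaaa[q1]a  (head at position 7)
Step 8: move right → Xaaaaaaa[q1]□  (head at position 8)

After 8 steps, the head is at position 8.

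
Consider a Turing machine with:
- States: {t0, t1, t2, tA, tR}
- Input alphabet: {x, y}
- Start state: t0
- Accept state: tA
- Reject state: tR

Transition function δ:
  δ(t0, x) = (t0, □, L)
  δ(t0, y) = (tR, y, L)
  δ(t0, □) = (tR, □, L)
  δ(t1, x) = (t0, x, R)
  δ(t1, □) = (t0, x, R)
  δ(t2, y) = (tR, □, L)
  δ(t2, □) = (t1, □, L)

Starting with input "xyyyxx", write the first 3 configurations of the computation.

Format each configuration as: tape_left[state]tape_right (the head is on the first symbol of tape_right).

Transitions applied:
Step 1: δ(t0, x) = (t0, □, L)
Step 2: δ(t0, □) = (tR, □, L)

The first 3 configurations are:
[t0]xyyyxx ⊢ [t0]□□yyyxx ⊢ [tR]□□□yyyxx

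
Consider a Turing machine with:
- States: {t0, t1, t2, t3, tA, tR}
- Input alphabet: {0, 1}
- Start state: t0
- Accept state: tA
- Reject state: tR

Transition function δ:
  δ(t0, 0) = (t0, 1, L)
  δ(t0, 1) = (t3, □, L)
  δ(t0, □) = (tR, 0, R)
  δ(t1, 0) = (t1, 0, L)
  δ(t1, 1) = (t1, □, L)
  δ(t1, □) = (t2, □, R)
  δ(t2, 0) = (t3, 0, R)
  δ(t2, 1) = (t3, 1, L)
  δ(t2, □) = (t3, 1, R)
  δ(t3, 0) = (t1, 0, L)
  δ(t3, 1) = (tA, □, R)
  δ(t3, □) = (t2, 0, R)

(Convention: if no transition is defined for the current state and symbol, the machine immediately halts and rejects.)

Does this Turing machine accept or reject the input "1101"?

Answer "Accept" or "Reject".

Execution trace:
Initial: [t0]1101
Step 1: δ(t0, 1) = (t3, □, L) → [t3]□□101
Step 2: δ(t3, □) = (t2, 0, R) → 0[t2]□101
Step 3: δ(t2, □) = (t3, 1, R) → 01[t3]101
Step 4: δ(t3, 1) = (tA, □, R) → 01□[tA]01

The machine reaches the accept state tA and halts.

Answer: Accept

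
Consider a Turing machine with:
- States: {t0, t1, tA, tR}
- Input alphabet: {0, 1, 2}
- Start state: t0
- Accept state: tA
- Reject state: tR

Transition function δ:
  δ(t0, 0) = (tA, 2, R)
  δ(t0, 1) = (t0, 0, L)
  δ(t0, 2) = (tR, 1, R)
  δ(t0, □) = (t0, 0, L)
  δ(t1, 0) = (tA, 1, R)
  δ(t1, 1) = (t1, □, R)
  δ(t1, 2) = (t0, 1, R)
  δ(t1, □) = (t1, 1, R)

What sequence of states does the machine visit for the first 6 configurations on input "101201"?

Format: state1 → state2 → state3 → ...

Execution trace:
Initial: [t0]101201
Step 1: δ(t0, 1) = (t0, 0, L) → [t0]□001201
Step 2: δ(t0, □) = (t0, 0, L) → [t0]□0001201
Step 3: δ(t0, □) = (t0, 0, L) → [t0]□00001201
Step 4: δ(t0, □) = (t0, 0, L) → [t0]□000001201
Step 5: δ(t0, □) = (t0, 0, L) → [t0]□0000001201

State sequence: t0 → t0 → t0 → t0 → t0 → t0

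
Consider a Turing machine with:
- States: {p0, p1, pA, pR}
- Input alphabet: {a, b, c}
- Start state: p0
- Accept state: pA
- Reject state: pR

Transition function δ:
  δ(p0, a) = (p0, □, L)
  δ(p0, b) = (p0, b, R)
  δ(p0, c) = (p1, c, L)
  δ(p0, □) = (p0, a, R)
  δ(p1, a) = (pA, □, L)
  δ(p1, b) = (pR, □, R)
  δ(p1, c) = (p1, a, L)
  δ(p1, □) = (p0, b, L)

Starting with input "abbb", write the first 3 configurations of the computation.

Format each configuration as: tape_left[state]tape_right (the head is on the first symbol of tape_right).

Transitions applied:
Step 1: δ(p0, a) = (p0, □, L)
Step 2: δ(p0, □) = (p0, a, R)

The first 3 configurations are:
[p0]abbb ⊢ [p0]□□bbb ⊢ a[p0]□bbb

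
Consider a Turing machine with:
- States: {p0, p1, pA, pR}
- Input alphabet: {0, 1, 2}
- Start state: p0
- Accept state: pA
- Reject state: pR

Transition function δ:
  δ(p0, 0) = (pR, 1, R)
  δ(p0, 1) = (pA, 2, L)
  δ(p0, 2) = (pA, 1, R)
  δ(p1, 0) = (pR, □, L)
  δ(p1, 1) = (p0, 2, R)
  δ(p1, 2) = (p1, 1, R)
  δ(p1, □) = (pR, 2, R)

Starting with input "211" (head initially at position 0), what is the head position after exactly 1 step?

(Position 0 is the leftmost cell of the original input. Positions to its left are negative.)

Execution trace (head position shown):
Step 0: [p0]211  (head at position 0)
Step 1: move right → 1[pA]11  (head at position 1)

After 1 step, the head is at position 1.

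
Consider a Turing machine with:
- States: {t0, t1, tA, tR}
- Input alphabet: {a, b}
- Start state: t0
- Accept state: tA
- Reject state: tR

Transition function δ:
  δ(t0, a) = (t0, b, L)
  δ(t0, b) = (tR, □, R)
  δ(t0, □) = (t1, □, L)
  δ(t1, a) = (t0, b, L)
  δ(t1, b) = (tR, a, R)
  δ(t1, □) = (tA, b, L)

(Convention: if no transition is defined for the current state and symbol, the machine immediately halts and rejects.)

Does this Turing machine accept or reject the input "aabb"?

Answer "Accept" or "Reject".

Execution trace:
Initial: [t0]aabb
Step 1: δ(t0, a) = (t0, b, L) → [t0]□babb
Step 2: δ(t0, □) = (t1, □, L) → [t1]□□babb
Step 3: δ(t1, □) = (tA, b, L) → [tA]□b□babb

The machine reaches the accept state tA and halts.

Answer: Accept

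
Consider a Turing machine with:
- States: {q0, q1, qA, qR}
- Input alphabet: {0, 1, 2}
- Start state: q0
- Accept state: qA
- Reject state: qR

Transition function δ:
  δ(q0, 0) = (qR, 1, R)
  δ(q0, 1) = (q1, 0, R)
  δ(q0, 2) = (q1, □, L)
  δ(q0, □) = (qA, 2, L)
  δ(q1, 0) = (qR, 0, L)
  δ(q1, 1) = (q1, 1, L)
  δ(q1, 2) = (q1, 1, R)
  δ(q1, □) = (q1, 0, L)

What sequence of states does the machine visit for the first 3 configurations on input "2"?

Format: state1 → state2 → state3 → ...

Execution trace:
Initial: [q0]2
Step 1: δ(q0, 2) = (q1, □, L) → [q1]□□
Step 2: δ(q1, □) = (q1, 0, L) → [q1]□0□

State sequence: q0 → q1 → q1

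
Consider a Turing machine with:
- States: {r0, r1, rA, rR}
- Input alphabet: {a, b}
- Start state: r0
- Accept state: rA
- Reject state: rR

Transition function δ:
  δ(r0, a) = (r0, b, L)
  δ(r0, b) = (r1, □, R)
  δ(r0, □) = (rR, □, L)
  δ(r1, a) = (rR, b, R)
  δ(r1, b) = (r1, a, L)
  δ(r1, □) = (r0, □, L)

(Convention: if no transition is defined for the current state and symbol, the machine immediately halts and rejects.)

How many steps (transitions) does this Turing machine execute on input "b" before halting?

Execution trace:
Initial: [r0]b
Step 1: δ(r0, b) = (r1, □, R) → □[r1]□
Step 2: δ(r1, □) = (r0, □, L) → [r0]□□
Step 3: δ(r0, □) = (rR, □, L) → [rR]□□□

The machine reaches the reject state rR and halts.

The machine executed 3 steps before halting.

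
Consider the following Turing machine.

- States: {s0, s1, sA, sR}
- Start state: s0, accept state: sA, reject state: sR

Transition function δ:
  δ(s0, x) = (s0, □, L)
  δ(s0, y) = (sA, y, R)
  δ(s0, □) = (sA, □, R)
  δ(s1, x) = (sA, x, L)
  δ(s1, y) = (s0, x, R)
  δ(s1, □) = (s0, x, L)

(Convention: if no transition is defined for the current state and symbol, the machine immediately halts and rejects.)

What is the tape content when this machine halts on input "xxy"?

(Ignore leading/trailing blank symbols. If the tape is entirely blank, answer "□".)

Execution trace:
Initial: [s0]xxy
Step 1: δ(s0, x) = (s0, □, L) → [s0]□□xy
Step 2: δ(s0, □) = (sA, □, R) → □[sA]□xy

The machine reaches the accept state sA and halts.

Final tape (ignoring leading/trailing blanks): xy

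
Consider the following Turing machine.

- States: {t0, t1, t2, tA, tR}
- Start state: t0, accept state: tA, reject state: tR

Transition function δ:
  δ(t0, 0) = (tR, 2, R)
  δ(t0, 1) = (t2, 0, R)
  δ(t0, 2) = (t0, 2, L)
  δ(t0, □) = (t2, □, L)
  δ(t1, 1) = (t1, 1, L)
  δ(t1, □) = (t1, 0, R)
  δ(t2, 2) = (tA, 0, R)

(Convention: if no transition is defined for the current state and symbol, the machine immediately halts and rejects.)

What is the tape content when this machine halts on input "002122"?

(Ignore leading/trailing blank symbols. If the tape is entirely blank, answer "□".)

Execution trace:
Initial: [t0]002122
Step 1: δ(t0, 0) = (tR, 2, R) → 2[tR]02122

The machine reaches the reject state tR and halts.

Final tape (ignoring leading/trailing blanks): 202122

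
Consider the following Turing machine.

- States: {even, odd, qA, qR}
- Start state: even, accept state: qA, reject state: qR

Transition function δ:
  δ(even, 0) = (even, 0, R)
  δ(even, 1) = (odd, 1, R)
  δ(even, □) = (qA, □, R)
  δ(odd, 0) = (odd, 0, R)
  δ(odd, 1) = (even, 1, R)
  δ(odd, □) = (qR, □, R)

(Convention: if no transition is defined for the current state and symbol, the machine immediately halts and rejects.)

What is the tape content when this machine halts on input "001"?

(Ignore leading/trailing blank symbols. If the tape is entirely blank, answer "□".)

Execution trace:
Initial: [even]001
Step 1: δ(even, 0) = (even, 0, R) → 0[even]01
Step 2: δ(even, 0) = (even, 0, R) → 00[even]1
Step 3: δ(even, 1) = (odd, 1, R) → 001[odd]□
Step 4: δ(odd, □) = (qR, □, R) → 001□[qR]□

The machine reaches the reject state qR and halts.

Final tape (ignoring leading/trailing blanks): 001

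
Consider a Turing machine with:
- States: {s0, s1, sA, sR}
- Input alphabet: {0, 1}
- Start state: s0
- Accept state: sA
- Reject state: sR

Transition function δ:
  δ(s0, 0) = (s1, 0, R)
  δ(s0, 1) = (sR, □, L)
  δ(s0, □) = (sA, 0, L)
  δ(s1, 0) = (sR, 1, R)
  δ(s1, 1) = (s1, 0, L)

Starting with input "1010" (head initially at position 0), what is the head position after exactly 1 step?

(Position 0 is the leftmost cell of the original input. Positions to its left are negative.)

Execution trace (head position shown):
Step 0: [s0]1010  (head at position 0)
Step 1: move left → [sR]□□010  (head at position -1)

After 1 step, the head is at position -1.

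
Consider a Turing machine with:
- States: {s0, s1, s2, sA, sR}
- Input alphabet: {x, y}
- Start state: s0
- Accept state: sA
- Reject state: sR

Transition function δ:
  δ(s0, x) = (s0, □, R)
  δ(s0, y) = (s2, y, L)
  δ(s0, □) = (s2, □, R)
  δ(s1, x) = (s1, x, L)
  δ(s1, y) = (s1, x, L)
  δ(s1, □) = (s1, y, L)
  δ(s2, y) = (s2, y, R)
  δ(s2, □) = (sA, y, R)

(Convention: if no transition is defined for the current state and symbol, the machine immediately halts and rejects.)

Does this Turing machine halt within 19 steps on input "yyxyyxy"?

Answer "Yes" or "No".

Execution trace:
Initial: [s0]yyxyyxy
Step 1: δ(s0, y) = (s2, y, L) → [s2]□yyxyyxy
Step 2: δ(s2, □) = (sA, y, R) → y[sA]yyxyyxy

The machine reaches the accept state sA and halts.
The machine halted after 2 steps (within the 19-step bound).

Answer: Yes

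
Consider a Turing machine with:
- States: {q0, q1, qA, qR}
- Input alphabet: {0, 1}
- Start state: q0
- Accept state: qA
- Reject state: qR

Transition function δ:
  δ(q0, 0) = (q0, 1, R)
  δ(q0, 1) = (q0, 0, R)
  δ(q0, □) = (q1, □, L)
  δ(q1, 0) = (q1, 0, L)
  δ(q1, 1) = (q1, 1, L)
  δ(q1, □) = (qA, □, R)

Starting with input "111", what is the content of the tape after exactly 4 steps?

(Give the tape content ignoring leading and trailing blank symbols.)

Execution trace:
Initial: [q0]111
Step 1: δ(q0, 1) = (q0, 0, R) → 0[q0]11
Step 2: δ(q0, 1) = (q0, 0, R) → 00[q0]1
Step 3: δ(q0, 1) = (q0, 0, R) → 000[q0]□
Step 4: δ(q0, □) = (q1, □, L) → 00[q1]0□

After 4 steps, the tape (ignoring leading/trailing blanks) is: 000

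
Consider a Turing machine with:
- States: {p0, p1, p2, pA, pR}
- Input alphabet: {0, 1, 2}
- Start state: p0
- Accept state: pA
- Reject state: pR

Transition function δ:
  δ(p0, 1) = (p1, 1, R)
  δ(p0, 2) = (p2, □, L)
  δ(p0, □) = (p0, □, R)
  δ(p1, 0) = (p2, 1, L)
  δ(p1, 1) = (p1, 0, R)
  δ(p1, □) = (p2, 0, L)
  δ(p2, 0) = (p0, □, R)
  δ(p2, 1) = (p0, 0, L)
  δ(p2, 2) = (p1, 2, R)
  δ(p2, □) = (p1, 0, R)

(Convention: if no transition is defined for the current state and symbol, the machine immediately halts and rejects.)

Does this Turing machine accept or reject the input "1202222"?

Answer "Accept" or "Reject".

Execution trace:
Initial: [p0]1202222
Step 1: δ(p0, 1) = (p1, 1, R) → 1[p1]202222

No transition is defined for δ(p1, 2). By convention the machine halts and rejects.

Answer: Reject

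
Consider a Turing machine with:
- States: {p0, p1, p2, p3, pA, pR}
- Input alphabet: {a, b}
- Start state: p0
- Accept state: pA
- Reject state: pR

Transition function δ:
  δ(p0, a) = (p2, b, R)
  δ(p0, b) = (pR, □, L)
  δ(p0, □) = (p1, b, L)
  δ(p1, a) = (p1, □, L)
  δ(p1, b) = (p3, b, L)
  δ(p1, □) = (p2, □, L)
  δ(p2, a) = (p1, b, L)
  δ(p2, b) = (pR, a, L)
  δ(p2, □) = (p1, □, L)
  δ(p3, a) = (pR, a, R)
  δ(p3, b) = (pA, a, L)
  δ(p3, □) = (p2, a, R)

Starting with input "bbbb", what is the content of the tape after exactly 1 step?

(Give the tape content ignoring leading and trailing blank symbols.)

Execution trace:
Initial: [p0]bbbb
Step 1: δ(p0, b) = (pR, □, L) → [pR]□□bbb

The machine reaches the reject state pR and halts.

After 1 step, the tape (ignoring leading/trailing blanks) is: bbb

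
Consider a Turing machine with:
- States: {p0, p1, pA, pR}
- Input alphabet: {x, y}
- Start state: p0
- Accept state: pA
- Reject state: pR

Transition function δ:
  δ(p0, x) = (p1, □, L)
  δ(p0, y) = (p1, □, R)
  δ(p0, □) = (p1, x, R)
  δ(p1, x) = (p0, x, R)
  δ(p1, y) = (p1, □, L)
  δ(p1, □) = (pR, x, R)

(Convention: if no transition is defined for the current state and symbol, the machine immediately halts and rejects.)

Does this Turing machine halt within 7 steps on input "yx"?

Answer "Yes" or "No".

Execution trace:
Initial: [p0]yx
Step 1: δ(p0, y) = (p1, □, R) → □[p1]x
Step 2: δ(p1, x) = (p0, x, R) → □x[p0]□
Step 3: δ(p0, □) = (p1, x, R) → □xx[p1]□
Step 4: δ(p1, □) = (pR, x, R) → □xxx[pR]□

The machine reaches the reject state pR and halts.
The machine halted after 4 steps (within the 7-step bound).

Answer: Yes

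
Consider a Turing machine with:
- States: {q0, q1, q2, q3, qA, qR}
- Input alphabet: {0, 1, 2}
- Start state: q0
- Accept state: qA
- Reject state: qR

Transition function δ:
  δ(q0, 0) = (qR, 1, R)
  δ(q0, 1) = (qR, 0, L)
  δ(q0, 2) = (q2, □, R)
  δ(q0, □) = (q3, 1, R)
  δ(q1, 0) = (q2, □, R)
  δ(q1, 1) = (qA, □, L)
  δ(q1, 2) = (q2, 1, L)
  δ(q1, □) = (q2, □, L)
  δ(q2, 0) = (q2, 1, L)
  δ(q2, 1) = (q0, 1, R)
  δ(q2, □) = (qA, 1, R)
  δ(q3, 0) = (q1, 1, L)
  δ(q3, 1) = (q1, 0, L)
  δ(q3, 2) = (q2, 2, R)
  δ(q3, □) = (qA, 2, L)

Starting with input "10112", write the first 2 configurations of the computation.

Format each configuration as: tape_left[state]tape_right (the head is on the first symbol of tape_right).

Transitions applied:
Step 1: δ(q0, 1) = (qR, 0, L)

The first 2 configurations are:
[q0]10112 ⊢ [qR]□00112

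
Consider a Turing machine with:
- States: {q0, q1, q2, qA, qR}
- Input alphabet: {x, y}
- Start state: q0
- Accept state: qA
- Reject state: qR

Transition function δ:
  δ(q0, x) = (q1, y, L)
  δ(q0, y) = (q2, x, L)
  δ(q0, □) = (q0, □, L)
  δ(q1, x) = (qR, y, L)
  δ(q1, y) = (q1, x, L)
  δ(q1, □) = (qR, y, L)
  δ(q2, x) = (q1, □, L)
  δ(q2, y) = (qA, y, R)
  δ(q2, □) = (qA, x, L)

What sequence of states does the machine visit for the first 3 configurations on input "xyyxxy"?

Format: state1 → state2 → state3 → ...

Execution trace:
Initial: [q0]xyyxxy
Step 1: δ(q0, x) = (q1, y, L) → [q1]□yyyxxy
Step 2: δ(q1, □) = (qR, y, L) → [qR]□yyyyxxy

The machine reaches the reject state qR and halts.

State sequence: q0 → q1 → qR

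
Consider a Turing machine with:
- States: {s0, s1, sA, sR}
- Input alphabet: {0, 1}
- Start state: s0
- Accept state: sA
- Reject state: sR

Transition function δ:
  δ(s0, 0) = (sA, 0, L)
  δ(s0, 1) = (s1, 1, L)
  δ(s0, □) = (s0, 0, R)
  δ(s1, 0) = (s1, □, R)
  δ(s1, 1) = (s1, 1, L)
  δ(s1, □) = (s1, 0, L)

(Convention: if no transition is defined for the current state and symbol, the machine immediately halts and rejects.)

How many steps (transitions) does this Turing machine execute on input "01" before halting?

Execution trace:
Initial: [s0]01
Step 1: δ(s0, 0) = (sA, 0, L) → [sA]□01

The machine reaches the accept state sA and halts.

The machine executed 1 step before halting.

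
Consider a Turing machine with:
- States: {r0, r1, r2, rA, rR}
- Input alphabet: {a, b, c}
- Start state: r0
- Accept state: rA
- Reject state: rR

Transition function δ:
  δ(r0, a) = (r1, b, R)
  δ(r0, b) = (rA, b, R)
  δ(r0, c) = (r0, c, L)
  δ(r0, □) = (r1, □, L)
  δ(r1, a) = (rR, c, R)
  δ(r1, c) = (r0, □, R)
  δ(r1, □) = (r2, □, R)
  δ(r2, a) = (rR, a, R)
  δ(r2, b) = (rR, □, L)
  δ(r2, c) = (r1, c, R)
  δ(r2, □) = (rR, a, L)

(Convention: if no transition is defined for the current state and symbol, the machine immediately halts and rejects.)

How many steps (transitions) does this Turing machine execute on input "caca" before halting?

Execution trace:
Initial: [r0]caca
Step 1: δ(r0, c) = (r0, c, L) → [r0]□caca
Step 2: δ(r0, □) = (r1, □, L) → [r1]□□caca
Step 3: δ(r1, □) = (r2, □, R) → □[r2]□caca
Step 4: δ(r2, □) = (rR, a, L) → [rR]□acaca

The machine reaches the reject state rR and halts.

The machine executed 4 steps before halting.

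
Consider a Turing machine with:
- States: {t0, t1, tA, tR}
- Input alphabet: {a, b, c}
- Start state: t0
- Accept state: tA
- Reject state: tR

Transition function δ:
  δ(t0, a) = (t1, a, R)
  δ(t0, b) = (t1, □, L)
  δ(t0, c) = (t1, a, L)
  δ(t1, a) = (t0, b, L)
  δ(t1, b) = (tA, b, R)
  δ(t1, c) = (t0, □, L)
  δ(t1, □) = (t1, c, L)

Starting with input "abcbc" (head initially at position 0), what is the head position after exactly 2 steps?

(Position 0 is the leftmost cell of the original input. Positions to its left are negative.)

Execution trace (head position shown):
Step 0: [t0]abcbc  (head at position 0)
Step 1: move right → a[t1]bcbc  (head at position 1)
Step 2: move right → ab[tA]cbc  (head at position 2)

After 2 steps, the head is at position 2.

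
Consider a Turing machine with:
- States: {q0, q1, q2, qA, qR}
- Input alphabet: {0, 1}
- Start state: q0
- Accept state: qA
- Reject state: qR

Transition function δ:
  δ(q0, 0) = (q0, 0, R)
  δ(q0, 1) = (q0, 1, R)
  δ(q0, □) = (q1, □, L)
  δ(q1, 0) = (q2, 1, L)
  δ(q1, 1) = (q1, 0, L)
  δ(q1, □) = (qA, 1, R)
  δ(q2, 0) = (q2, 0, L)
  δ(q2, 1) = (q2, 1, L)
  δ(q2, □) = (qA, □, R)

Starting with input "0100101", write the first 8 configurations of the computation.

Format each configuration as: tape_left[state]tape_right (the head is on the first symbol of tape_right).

Transitions applied:
Step 1: δ(q0, 0) = (q0, 0, R)
Step 2: δ(q0, 1) = (q0, 1, R)
Step 3: δ(q0, 0) = (q0, 0, R)
Step 4: δ(q0, 0) = (q0, 0, R)
Step 5: δ(q0, 1) = (q0, 1, R)
Step 6: δ(q0, 0) = (q0, 0, R)
Step 7: δ(q0, 1) = (q0, 1, R)

The first 8 configurations are:
[q0]0100101 ⊢ 0[q0]100101 ⊢ 01[q0]00101 ⊢ 010[q0]0101 ⊢ 0100[q0]101 ⊢ 01001[q0]01 ⊢ 010010[q0]1 ⊢ 0100101[q0]□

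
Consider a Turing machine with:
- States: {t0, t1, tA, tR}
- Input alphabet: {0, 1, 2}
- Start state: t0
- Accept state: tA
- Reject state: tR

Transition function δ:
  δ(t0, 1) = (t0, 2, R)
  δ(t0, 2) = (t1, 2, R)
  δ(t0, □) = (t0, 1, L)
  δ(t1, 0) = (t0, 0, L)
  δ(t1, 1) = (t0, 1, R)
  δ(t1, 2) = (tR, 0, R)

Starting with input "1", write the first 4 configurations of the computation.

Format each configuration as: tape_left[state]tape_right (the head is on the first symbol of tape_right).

Transitions applied:
Step 1: δ(t0, 1) = (t0, 2, R)
Step 2: δ(t0, □) = (t0, 1, L)
Step 3: δ(t0, 2) = (t1, 2, R)

The first 4 configurations are:
[t0]1 ⊢ 2[t0]□ ⊢ [t0]21 ⊢ 2[t1]1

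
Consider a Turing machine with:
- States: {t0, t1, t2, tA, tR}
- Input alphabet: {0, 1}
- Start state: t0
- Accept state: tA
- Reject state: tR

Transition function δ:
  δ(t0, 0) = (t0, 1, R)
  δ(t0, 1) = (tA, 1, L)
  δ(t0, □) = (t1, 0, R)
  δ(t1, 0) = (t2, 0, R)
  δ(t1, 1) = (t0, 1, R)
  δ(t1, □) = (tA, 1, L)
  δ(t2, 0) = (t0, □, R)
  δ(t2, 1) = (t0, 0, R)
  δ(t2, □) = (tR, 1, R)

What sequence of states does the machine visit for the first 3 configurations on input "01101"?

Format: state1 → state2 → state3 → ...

Execution trace:
Initial: [t0]01101
Step 1: δ(t0, 0) = (t0, 1, R) → 1[t0]1101
Step 2: δ(t0, 1) = (tA, 1, L) → [tA]11101

The machine reaches the accept state tA and halts.

State sequence: t0 → t0 → tA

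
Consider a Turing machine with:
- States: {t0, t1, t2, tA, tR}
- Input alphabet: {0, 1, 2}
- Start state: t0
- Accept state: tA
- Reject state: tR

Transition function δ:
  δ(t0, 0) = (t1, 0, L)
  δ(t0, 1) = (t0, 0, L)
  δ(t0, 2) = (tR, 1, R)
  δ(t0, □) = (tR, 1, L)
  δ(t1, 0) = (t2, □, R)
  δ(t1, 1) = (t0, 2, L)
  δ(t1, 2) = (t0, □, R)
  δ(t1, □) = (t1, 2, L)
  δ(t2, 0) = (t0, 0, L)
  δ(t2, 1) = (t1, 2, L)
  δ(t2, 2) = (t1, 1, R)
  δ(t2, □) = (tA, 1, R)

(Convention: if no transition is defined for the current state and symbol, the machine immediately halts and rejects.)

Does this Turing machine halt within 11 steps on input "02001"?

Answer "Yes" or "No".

Execution trace:
Initial: [t0]02001
Step 1: δ(t0, 0) = (t1, 0, L) → [t1]□02001
Step 2: δ(t1, □) = (t1, 2, L) → [t1]□202001
Step 3: δ(t1, □) = (t1, 2, L) → [t1]□2202001
Step 4: δ(t1, □) = (t1, 2, L) → [t1]□22202001
Step 5: δ(t1, □) = (t1, 2, L) → [t1]□222202001
Step 6: δ(t1, □) = (t1, 2, L) → [t1]□2222202001
Step 7: δ(t1, □) = (t1, 2, L) → [t1]□22222202001
Step 8: δ(t1, □) = (t1, 2, L) → [t1]□222222202001
Step 9: δ(t1, □) = (t1, 2, L) → [t1]□2222222202001
Step 10: δ(t1, □) = (t1, 2, L) → [t1]□22222222202001
Step 11: δ(t1, □) = (t1, 2, L) → [t1]□222222222202001

The machine has not reached a halting state after 11 steps.
The machine did not halt within the 11-step bound.

Answer: No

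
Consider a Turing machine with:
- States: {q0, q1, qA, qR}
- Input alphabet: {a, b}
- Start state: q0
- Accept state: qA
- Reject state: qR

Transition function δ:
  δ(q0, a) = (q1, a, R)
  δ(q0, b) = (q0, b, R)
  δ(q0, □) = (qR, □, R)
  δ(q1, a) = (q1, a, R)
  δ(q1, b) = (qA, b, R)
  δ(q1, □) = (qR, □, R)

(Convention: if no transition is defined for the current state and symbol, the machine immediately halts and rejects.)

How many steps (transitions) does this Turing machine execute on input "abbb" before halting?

Execution trace:
Initial: [q0]abbb
Step 1: δ(q0, a) = (q1, a, R) → a[q1]bbb
Step 2: δ(q1, b) = (qA, b, R) → ab[qA]bb

The machine reaches the accept state qA and halts.

The machine executed 2 steps before halting.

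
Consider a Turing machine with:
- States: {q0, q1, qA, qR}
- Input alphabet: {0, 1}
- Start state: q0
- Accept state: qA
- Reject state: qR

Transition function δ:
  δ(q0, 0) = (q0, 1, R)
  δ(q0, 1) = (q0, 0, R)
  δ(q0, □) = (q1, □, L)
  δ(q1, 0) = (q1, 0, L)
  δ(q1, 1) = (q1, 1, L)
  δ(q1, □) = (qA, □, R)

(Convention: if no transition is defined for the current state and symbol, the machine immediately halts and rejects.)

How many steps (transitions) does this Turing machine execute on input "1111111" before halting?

Execution trace:
Initial: [q0]1111111
Step 1: δ(q0, 1) = (q0, 0, R) → 0[q0]111111
Step 2: δ(q0, 1) = (q0, 0, R) → 00[q0]11111
Step 3: δ(q0, 1) = (q0, 0, R) → 000[q0]1111
Step 4: δ(q0, 1) = (q0, 0, R) → 0000[q0]111
Step 5: δ(q0, 1) = (q0, 0, R) → 00000[q0]11
Step 6: δ(q0, 1) = (q0, 0, R) → 000000[q0]1
Step 7: δ(q0, 1) = (q0, 0, R) → 0000000[q0]□
Step 8: δ(q0, □) = (q1, □, L) → 000000[q1]0□
Step 9: δ(q1, 0) = (q1, 0, L) → 00000[q1]00□
Step 10: δ(q1, 0) = (q1, 0, L) → 0000[q1]000□
Step 11: δ(q1, 0) = (q1, 0, L) → 000[q1]0000□
Step 12: δ(q1, 0) = (q1, 0, L) → 00[q1]00000□
Step 13: δ(q1, 0) = (q1, 0, L) → 0[q1]000000□
Step 14: δ(q1, 0) = (q1, 0, L) → [q1]0000000□
Step 15: δ(q1, 0) = (q1, 0, L) → [q1]□0000000□
Step 16: δ(q1, □) = (qA, □, R) → □[qA]0000000□

The machine reaches the accept state qA and halts.

The machine executed 16 steps before halting.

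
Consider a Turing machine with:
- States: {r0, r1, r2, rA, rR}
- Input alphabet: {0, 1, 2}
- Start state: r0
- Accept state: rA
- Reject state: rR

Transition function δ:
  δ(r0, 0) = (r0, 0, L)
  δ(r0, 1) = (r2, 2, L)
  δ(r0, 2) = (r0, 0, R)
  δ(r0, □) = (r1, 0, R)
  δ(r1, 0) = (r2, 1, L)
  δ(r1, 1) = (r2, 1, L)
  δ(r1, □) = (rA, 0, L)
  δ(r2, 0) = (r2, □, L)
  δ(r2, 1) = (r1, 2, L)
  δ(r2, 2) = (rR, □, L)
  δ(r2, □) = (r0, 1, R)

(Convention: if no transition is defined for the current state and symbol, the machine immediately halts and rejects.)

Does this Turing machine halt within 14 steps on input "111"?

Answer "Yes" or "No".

Execution trace:
Initial: [r0]111
Step 1: δ(r0, 1) = (r2, 2, L) → [r2]□211
Step 2: δ(r2, □) = (r0, 1, R) → 1[r0]211
Step 3: δ(r0, 2) = (r0, 0, R) → 10[r0]11
Step 4: δ(r0, 1) = (r2, 2, L) → 1[r2]021
Step 5: δ(r2, 0) = (r2, □, L) → [r2]1□21
Step 6: δ(r2, 1) = (r1, 2, L) → [r1]□2□21
Step 7: δ(r1, □) = (rA, 0, L) → [rA]□02□21

The machine reaches the accept state rA and halts.
The machine halted after 7 steps (within the 14-step bound).

Answer: Yes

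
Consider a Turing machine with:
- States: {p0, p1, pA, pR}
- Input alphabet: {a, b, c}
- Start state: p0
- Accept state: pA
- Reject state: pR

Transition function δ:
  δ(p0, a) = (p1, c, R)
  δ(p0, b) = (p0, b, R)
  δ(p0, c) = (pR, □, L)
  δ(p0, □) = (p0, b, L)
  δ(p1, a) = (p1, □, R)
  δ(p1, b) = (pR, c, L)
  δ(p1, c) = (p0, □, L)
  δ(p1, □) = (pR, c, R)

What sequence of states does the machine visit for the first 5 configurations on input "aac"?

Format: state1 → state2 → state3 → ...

Execution trace:
Initial: [p0]aac
Step 1: δ(p0, a) = (p1, c, R) → c[p1]ac
Step 2: δ(p1, a) = (p1, □, R) → c□[p1]c
Step 3: δ(p1, c) = (p0, □, L) → c[p0]□□
Step 4: δ(p0, □) = (p0, b, L) → [p0]cb□

State sequence: p0 → p1 → p1 → p0 → p0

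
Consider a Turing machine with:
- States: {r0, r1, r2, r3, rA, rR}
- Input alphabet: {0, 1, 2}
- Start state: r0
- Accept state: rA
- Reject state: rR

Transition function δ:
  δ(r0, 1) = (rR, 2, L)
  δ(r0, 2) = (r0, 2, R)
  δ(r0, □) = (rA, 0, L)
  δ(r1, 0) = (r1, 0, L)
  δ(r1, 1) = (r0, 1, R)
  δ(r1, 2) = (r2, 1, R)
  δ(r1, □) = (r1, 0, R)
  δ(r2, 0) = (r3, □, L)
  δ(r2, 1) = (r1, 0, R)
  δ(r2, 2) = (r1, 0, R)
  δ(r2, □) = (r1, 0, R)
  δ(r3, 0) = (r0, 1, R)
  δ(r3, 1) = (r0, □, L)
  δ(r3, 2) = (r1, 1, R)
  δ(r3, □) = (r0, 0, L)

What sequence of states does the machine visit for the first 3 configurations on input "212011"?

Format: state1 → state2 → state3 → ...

Execution trace:
Initial: [r0]212011
Step 1: δ(r0, 2) = (r0, 2, R) → 2[r0]12011
Step 2: δ(r0, 1) = (rR, 2, L) → [rR]222011

The machine reaches the reject state rR and halts.

State sequence: r0 → r0 → rR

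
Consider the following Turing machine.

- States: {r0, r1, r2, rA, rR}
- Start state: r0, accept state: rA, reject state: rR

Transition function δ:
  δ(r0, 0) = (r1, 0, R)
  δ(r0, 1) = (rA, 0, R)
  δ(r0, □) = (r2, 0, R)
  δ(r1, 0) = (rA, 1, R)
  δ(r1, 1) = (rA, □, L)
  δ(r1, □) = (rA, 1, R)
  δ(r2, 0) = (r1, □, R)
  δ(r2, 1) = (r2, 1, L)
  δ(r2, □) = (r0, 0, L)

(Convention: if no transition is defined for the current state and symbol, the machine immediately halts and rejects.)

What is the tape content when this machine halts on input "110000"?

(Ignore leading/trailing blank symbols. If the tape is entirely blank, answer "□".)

Execution trace:
Initial: [r0]110000
Step 1: δ(r0, 1) = (rA, 0, R) → 0[rA]10000

The machine reaches the accept state rA and halts.

Final tape (ignoring leading/trailing blanks): 010000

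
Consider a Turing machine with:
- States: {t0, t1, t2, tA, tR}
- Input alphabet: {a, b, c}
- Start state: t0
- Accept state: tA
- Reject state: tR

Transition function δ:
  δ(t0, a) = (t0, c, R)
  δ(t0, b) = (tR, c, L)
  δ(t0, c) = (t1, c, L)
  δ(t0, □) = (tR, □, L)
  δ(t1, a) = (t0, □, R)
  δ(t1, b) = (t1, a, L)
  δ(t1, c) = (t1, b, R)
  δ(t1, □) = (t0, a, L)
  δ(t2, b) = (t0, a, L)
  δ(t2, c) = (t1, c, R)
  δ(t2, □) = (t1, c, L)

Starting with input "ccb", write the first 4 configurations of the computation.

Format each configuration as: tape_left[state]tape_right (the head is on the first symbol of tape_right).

Transitions applied:
Step 1: δ(t0, c) = (t1, c, L)
Step 2: δ(t1, □) = (t0, a, L)
Step 3: δ(t0, □) = (tR, □, L)

The first 4 configurations are:
[t0]ccb ⊢ [t1]□ccb ⊢ [t0]□accb ⊢ [tR]□□accb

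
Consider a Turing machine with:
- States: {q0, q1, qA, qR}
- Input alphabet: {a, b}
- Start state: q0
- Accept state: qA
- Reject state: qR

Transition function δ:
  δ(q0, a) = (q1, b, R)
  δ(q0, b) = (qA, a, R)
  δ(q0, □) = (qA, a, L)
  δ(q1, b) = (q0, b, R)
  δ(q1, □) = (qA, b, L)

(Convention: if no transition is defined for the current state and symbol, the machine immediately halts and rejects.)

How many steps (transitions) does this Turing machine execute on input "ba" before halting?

Execution trace:
Initial: [q0]ba
Step 1: δ(q0, b) = (qA, a, R) → a[qA]a

The machine reaches the accept state qA and halts.

The machine executed 1 step before halting.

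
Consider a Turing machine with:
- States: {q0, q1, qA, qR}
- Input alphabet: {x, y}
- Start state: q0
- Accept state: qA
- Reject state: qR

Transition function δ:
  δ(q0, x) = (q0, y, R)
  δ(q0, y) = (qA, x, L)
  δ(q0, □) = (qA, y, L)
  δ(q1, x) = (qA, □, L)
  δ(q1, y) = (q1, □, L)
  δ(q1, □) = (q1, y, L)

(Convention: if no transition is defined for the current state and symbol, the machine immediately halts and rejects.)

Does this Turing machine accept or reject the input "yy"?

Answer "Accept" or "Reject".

Execution trace:
Initial: [q0]yy
Step 1: δ(q0, y) = (qA, x, L) → [qA]□xy

The machine reaches the accept state qA and halts.

Answer: Accept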